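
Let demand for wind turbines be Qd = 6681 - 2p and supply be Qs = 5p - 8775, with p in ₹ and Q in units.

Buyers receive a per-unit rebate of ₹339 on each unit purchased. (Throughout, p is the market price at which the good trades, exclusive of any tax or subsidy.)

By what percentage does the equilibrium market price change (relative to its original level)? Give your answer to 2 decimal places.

Solve the original market: 6681 - 2p = 5p - 8775, hence p = 2208 and Q = 2265.
Since buyers' out-of-pocket price is the market price minus the rebate, the effective demand curve becomes Qd = 7359 - 2p.
New equilibrium: 7359 - 2p = 5p - 8775 ⇒ 16134 = 7p ⇒ p = 16134/7 ≈ 2304.8571, Q = 19245/7 ≈ 2749.2857.
%Δp = (2304.8571 − 2208) / 2208 × 100 = +4.39%.

+4.39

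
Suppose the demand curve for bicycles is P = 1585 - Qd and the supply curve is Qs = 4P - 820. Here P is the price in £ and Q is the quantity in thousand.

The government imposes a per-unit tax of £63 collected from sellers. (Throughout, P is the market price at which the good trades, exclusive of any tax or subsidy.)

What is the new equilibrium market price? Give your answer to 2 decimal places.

531.40

Initially, 1585 - P = 4P - 820, so 2405 = 5P and P = 481, Q = 1104.
Since sellers keep the price net of the tax, the effective supply curve becomes Qs = 4P - 1072.
Clearing the new market: 1585 - P = 4P - 1072, so P = 531.4 and Q = 1053.6.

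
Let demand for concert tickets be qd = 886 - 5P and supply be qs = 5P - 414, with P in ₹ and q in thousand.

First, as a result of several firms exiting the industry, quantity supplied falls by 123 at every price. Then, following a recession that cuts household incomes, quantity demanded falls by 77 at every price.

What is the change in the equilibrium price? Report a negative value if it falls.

+4.6

Solve the original market: 886 - 5P = 5P - 414, hence P = 130 and q = 236.
With the change applied: demand qd = 809 - 5P, supply qs = 5P - 537.
Setting them equal: 809 - 5P = 5P - 537 → 1346 = 10P, so P = 134.6 and q = 136.
ΔP = 134.6 − 130 = +4.6.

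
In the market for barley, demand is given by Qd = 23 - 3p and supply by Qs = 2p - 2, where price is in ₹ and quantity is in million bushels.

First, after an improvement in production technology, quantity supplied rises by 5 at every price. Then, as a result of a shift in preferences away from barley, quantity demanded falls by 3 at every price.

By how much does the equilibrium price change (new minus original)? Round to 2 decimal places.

-1.60

Original equilibrium: 23 - 3p = 2p - 2 gives 25 = 5p, so p = 5 and Q = 8.
After the shift, demand is Qd = 20 - 3p and supply is Qs = 2p + 3.
Clearing the new market: 20 - 3p = 2p + 3, so p = 3.4 and Q = 9.8.
Δp = 3.4 − 5 = -1.60.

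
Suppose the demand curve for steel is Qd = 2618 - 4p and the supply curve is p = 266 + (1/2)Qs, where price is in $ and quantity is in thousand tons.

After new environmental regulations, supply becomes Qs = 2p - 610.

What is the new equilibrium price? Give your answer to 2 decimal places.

538.00

Original equilibrium: 2618 - 4p = 2p - 532 gives 3150 = 6p, so p = 525 and Q = 518.
After the shift, demand is Qd = 2618 - 4p and supply is Qs = 2p - 610.
New equilibrium: 2618 - 4p = 2p - 610 ⇒ 3228 = 6p ⇒ p = 538, Q = 466.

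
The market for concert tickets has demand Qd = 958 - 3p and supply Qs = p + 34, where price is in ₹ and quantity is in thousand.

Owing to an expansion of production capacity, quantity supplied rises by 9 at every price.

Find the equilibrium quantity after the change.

Original equilibrium: 958 - 3p = p + 34 gives 924 = 4p, so p = 231 and Q = 265.
After the shift, demand is Qd = 958 - 3p and supply is Qs = p + 43.
Equate the new curves: 958 - 3p = p + 43, giving 915 = 4p, p = 228.75, Q = 271.75.

271.75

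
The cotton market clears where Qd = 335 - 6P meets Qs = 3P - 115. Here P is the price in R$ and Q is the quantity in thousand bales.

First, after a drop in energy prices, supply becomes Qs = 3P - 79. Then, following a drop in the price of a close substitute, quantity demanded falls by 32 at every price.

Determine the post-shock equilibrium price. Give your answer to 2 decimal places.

42.44

Before the shock: 335 - 6P = 3P - 115 ⇒ 450 = 9P ⇒ P = 50, Q = 35.
With the change applied: demand Qd = 303 - 6P, supply Qs = 3P - 79.
Clearing the new market: 303 - 6P = 3P - 79, so P = 382/9 ≈ 42.4444 and Q = 145/3 ≈ 48.3333.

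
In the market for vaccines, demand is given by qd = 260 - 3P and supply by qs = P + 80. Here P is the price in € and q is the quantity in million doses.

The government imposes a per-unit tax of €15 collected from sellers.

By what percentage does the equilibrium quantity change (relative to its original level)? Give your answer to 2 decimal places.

Before the shock: 260 - 3P = P + 80 ⇒ 180 = 4P ⇒ P = 45, q = 125.
Since sellers keep the price net of the tax, the effective supply curve becomes qs = P + 65.
Clearing the new market: 260 - 3P = P + 65, so P = 48.75 and q = 113.75.
%Δq = (113.75 − 125) / 125 × 100 = -9.00%.

-9.00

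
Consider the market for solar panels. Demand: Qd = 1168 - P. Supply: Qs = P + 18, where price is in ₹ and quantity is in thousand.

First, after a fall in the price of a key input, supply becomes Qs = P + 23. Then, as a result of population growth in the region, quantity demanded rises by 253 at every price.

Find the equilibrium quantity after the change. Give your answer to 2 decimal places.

Original equilibrium: 1168 - P = P + 18 gives 1150 = 2P, so P = 575 and Q = 593.
With the change applied: demand Qd = 1421 - P, supply Qs = P + 23.
New equilibrium: 1421 - P = P + 23 ⇒ 1398 = 2P ⇒ P = 699, Q = 722.

722.00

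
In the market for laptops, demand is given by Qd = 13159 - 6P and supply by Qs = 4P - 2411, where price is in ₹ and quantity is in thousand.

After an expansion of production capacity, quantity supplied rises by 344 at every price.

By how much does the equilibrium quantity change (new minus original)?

+206.4

Solve the original market: 13159 - 6P = 4P - 2411, hence P = 1557 and Q = 3817.
With the change applied: demand Qd = 13159 - 6P, supply Qs = 4P - 2067.
New equilibrium: 13159 - 6P = 4P - 2067 ⇒ 15226 = 10P ⇒ P = 1522.6, Q = 4023.4.
ΔQ = 4023.4 − 3817 = +206.4.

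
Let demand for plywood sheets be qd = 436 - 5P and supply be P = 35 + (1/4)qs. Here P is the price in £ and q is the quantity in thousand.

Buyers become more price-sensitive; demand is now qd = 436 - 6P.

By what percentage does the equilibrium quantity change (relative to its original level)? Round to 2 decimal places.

Original equilibrium: 436 - 5P = 4P - 140 gives 576 = 9P, so P = 64 and q = 116.
After the shift, demand is qd = 436 - 6P and supply is qs = 4P - 140.
Clearing the new market: 436 - 6P = 4P - 140, so P = 57.6 and q = 90.4.
%Δq = (90.4 − 116) / 116 × 100 = -22.07%.

-22.07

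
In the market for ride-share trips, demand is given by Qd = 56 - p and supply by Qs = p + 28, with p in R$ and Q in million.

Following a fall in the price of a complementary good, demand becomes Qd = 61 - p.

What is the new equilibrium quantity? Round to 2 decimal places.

Initially, 56 - p = p + 28, so 28 = 2p and p = 14, Q = 42.
With the change applied: demand Qd = 61 - p, supply Qs = p + 28.
New equilibrium: 61 - p = p + 28 ⇒ 33 = 2p ⇒ p = 16.5, Q = 44.5.

44.50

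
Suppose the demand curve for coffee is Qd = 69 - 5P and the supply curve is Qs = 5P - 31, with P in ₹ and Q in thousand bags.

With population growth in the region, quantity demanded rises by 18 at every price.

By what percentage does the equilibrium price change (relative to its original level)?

Before the shock: 69 - 5P = 5P - 31 ⇒ 100 = 10P ⇒ P = 10, Q = 19.
The shock moves the curves to Qd = 87 - 5P and Qs = 5P - 31.
Clearing the new market: 87 - 5P = 5P - 31, so P = 11.8 and Q = 28.
%ΔP = (11.8 − 10) / 10 × 100 = +18%.

+18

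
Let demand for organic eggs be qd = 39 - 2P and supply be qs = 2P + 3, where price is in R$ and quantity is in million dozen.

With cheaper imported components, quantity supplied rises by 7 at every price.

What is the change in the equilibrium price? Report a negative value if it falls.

Solve the original market: 39 - 2P = 2P + 3, hence P = 9 and q = 21.
With the change applied: demand qd = 39 - 2P, supply qs = 2P + 10.
New equilibrium: 39 - 2P = 2P + 10 ⇒ 29 = 4P ⇒ P = 7.25, q = 24.5.
ΔP = 7.25 − 9 = -1.75.

-1.75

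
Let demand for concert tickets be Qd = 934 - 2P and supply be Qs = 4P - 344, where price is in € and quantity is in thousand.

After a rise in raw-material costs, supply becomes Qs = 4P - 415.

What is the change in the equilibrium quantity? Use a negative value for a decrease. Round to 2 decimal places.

Solve the original market: 934 - 2P = 4P - 344, hence P = 213 and Q = 508.
After the shift, demand is Qd = 934 - 2P and supply is Qs = 4P - 415.
Equate the new curves: 934 - 2P = 4P - 415, giving 1349 = 6P, P = 1349/6 ≈ 224.8333, Q = 1453/3 ≈ 484.3333.
ΔQ = 484.3333 − 508 = -23.67.

-23.67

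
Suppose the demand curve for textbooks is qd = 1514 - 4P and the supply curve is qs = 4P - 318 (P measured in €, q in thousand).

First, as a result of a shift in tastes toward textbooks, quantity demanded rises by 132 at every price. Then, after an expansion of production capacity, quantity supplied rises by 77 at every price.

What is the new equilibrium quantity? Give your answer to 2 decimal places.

702.50

Original equilibrium: 1514 - 4P = 4P - 318 gives 1832 = 8P, so P = 229 and q = 598.
After the shift, demand is qd = 1646 - 4P and supply is qs = 4P - 241.
Equate the new curves: 1646 - 4P = 4P - 241, giving 1887 = 8P, P = 235.875, q = 702.5.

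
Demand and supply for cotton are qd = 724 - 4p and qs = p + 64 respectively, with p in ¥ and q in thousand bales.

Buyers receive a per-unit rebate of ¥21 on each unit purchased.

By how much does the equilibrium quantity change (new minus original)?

+16.8

Initially, 724 - 4p = p + 64, so 660 = 5p and p = 132, q = 196.
Since buyers' out-of-pocket price is the market price minus the rebate, the effective demand curve becomes qd = 808 - 4p.
Equate the new curves: 808 - 4p = p + 64, giving 744 = 5p, p = 148.8, q = 212.8.
Δq = 212.8 − 196 = +16.8.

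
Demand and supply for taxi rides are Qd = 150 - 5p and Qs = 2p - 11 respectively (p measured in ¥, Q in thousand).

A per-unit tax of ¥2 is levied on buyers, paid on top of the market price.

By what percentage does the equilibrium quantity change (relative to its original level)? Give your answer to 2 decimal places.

-8.16

Original equilibrium: 150 - 5p = 2p - 11 gives 161 = 7p, so p = 23 and Q = 35.
Since buyers pay the price plus the tax, the effective demand curve becomes Qd = 140 - 5p.
Setting them equal: 140 - 5p = 2p - 11 → 151 = 7p, so p = 151/7 ≈ 21.5714 and Q = 225/7 ≈ 32.1429.
%ΔQ = (32.1429 − 35) / 35 × 100 = -8.16%.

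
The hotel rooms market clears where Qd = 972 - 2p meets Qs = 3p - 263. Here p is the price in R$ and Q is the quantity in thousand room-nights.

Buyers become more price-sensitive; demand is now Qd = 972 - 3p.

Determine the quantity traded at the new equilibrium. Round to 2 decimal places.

Original equilibrium: 972 - 2p = 3p - 263 gives 1235 = 5p, so p = 247 and Q = 478.
The new curves are Qd = 972 - 3p (demand) and Qs = 3p - 263 (supply).
New equilibrium: 972 - 3p = 3p - 263 ⇒ 1235 = 6p ⇒ p = 1235/6 ≈ 205.8333, Q = 354.5.

354.50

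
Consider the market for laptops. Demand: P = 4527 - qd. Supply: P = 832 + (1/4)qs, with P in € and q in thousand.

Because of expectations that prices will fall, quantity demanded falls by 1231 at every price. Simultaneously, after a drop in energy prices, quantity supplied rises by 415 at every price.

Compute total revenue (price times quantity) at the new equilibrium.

Original equilibrium: 4527 - P = 4P - 3328 gives 7855 = 5P, so P = 1571 and q = 2956.
The shock moves the curves to qd = 3296 - P and qs = 4P - 2913.
New equilibrium: 3296 - P = 4P - 2913 ⇒ 6209 = 5P ⇒ P = 1241.8, q = 2054.2.
New expenditure = 1241.8 × 2054.2 = 2550905.56.

2550905.56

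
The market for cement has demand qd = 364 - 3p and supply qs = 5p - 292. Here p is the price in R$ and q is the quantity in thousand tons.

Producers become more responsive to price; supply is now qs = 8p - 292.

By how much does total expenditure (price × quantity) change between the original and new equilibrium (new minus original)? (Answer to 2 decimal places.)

Solve the original market: 364 - 3p = 5p - 292, hence p = 82 and q = 118.
The new curves are qd = 364 - 3p (demand) and qs = 8p - 292 (supply).
Equate the new curves: 364 - 3p = 8p - 292, giving 656 = 11p, p = 656/11 ≈ 59.6364, q = 2036/11 ≈ 185.0909.
Expenditure moves from 82×118 = 9676 to 59.6364×185.0909 = 11038.1488; change = +1362.15.

+1362.15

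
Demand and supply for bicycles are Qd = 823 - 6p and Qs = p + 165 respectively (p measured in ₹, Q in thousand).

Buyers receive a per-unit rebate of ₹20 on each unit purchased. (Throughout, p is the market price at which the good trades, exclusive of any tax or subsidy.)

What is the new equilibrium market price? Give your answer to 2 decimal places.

Before the shock: 823 - 6p = p + 165 ⇒ 658 = 7p ⇒ p = 94, Q = 259.
Since buyers' out-of-pocket price is the market price minus the rebate, the effective demand curve becomes Qd = 943 - 6p.
Clearing the new market: 943 - 6p = p + 165, so p = 778/7 ≈ 111.1429 and Q = 1933/7 ≈ 276.1429.

111.14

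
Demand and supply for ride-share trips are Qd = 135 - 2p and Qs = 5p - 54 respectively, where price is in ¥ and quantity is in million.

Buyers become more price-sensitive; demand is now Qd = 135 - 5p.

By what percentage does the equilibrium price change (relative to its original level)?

Original equilibrium: 135 - 2p = 5p - 54 gives 189 = 7p, so p = 27 and Q = 81.
The shock moves the curves to Qd = 135 - 5p and Qs = 5p - 54.
Setting them equal: 135 - 5p = 5p - 54 → 189 = 10p, so p = 18.9 and Q = 40.5.
%Δp = (18.9 − 27) / 27 × 100 = -30%.

-30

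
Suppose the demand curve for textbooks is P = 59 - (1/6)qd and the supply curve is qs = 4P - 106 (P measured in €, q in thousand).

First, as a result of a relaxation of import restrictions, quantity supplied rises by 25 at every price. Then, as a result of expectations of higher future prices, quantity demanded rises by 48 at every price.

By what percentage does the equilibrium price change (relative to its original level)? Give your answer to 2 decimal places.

Initially, 354 - 6P = 4P - 106, so 460 = 10P and P = 46, q = 78.
With the change applied: demand qd = 402 - 6P, supply qs = 4P - 81.
Equate the new curves: 402 - 6P = 4P - 81, giving 483 = 10P, P = 48.3, q = 112.2.
%ΔP = (48.3 − 46) / 46 × 100 = +5.00%.

+5.00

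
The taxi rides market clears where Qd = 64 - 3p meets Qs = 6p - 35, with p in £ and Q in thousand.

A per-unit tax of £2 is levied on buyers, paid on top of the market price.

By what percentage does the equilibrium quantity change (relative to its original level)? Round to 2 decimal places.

Before the shock: 64 - 3p = 6p - 35 ⇒ 99 = 9p ⇒ p = 11, Q = 31.
Since buyers pay the price plus the tax, the effective demand curve becomes Qd = 58 - 3p.
New equilibrium: 58 - 3p = 6p - 35 ⇒ 93 = 9p ⇒ p = 31/3 ≈ 10.3333, Q = 27.
%ΔQ = (27 − 31) / 31 × 100 = -12.90%.

-12.90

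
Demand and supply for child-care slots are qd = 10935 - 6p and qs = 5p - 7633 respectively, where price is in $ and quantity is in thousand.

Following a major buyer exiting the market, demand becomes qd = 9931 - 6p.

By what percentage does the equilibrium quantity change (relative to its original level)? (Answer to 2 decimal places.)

-56.55

Original equilibrium: 10935 - 6p = 5p - 7633 gives 18568 = 11p, so p = 1688 and q = 807.
The shock moves the curves to qd = 9931 - 6p and qs = 5p - 7633.
Clearing the new market: 9931 - 6p = 5p - 7633, so p = 17564/11 ≈ 1596.7273 and q = 3857/11 ≈ 350.6364.
%Δq = (350.6364 − 807) / 807 × 100 = -56.55%.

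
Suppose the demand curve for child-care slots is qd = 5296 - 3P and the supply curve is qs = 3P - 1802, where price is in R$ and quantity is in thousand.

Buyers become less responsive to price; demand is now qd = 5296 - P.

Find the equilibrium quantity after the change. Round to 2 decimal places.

Original equilibrium: 5296 - 3P = 3P - 1802 gives 7098 = 6P, so P = 1183 and q = 1747.
The new curves are qd = 5296 - P (demand) and qs = 3P - 1802 (supply).
New equilibrium: 5296 - P = 3P - 1802 ⇒ 7098 = 4P ⇒ P = 1774.5, q = 3521.5.

3521.50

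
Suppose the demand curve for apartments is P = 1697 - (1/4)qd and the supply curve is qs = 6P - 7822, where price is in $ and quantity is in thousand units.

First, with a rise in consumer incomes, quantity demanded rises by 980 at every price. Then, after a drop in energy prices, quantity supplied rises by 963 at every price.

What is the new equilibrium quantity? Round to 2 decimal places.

1917.20

Before the shock: 6788 - 4P = 6P - 7822 ⇒ 14610 = 10P ⇒ P = 1461, q = 944.
The new curves are qd = 7768 - 4P (demand) and qs = 6P - 6859 (supply).
New equilibrium: 7768 - 4P = 6P - 6859 ⇒ 14627 = 10P ⇒ P = 1462.7, q = 1917.2.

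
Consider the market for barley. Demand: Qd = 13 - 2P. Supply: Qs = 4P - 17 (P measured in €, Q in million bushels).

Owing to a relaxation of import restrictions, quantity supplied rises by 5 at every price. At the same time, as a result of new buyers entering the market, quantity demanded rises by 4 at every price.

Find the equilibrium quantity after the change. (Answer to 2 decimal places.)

7.33

Solve the original market: 13 - 2P = 4P - 17, hence P = 5 and Q = 3.
With the change applied: demand Qd = 17 - 2P, supply Qs = 4P - 12.
Equate the new curves: 17 - 2P = 4P - 12, giving 29 = 6P, P = 29/6 ≈ 4.8333, Q = 22/3 ≈ 7.3333.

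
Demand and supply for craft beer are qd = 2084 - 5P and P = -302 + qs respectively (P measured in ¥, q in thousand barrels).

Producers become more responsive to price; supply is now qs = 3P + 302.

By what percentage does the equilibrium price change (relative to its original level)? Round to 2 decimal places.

-25.00

Before the shock: 2084 - 5P = P + 302 ⇒ 1782 = 6P ⇒ P = 297, q = 599.
The new curves are qd = 2084 - 5P (demand) and qs = 3P + 302 (supply).
Setting them equal: 2084 - 5P = 3P + 302 → 1782 = 8P, so P = 222.75 and q = 970.25.
%ΔP = (222.75 − 297) / 297 × 100 = -25.00%.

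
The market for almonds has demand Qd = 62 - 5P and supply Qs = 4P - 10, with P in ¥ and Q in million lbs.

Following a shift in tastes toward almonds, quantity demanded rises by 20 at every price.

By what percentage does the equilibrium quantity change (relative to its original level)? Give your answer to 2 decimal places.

Before the shock: 62 - 5P = 4P - 10 ⇒ 72 = 9P ⇒ P = 8, Q = 22.
After the shift, demand is Qd = 82 - 5P and supply is Qs = 4P - 10.
Clearing the new market: 82 - 5P = 4P - 10, so P = 92/9 ≈ 10.2222 and Q = 278/9 ≈ 30.8889.
%ΔQ = (30.8889 − 22) / 22 × 100 = +40.40%.

+40.40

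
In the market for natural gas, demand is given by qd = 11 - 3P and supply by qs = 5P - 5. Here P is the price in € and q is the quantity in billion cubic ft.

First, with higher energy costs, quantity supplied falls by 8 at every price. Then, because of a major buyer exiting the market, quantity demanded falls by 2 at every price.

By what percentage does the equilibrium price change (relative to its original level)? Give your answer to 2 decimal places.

Original equilibrium: 11 - 3P = 5P - 5 gives 16 = 8P, so P = 2 and q = 5.
After the shift, demand is qd = 9 - 3P and supply is qs = 5P - 13.
New equilibrium: 9 - 3P = 5P - 13 ⇒ 22 = 8P ⇒ P = 2.75, q = 0.75.
%ΔP = (2.75 − 2) / 2 × 100 = +37.50%.

+37.50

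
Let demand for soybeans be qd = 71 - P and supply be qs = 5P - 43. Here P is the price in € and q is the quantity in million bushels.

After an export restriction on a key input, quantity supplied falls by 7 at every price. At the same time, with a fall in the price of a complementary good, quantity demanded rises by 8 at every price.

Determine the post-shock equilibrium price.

21.5

Original equilibrium: 71 - P = 5P - 43 gives 114 = 6P, so P = 19 and q = 52.
The new curves are qd = 79 - P (demand) and qs = 5P - 50 (supply).
New equilibrium: 79 - P = 5P - 50 ⇒ 129 = 6P ⇒ P = 21.5, q = 57.5.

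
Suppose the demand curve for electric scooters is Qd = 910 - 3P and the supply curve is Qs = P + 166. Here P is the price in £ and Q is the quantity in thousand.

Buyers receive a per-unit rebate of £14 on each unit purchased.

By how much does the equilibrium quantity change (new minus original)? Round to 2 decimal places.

Solve the original market: 910 - 3P = P + 166, hence P = 186 and Q = 352.
Since buyers' out-of-pocket price is the market price minus the rebate, the effective demand curve becomes Qd = 952 - 3P.
Clearing the new market: 952 - 3P = P + 166, so P = 196.5 and Q = 362.5.
ΔQ = 362.5 − 352 = +10.50.

+10.50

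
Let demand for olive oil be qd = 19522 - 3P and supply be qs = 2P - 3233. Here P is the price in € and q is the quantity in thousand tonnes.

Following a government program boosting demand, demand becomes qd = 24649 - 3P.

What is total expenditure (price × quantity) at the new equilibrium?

44163972.72

Before the shock: 19522 - 3P = 2P - 3233 ⇒ 22755 = 5P ⇒ P = 4551, q = 5869.
After the shift, demand is qd = 24649 - 3P and supply is qs = 2P - 3233.
New equilibrium: 24649 - 3P = 2P - 3233 ⇒ 27882 = 5P ⇒ P = 5576.4, q = 7919.8.
New expenditure = 5576.4 × 7919.8 = 44163972.72.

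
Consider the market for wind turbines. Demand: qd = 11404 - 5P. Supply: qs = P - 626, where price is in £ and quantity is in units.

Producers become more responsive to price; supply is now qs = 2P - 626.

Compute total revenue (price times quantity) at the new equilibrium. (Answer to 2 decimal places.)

4831149.80

Solve the original market: 11404 - 5P = P - 626, hence P = 2005 and q = 1379.
The shock moves the curves to qd = 11404 - 5P and qs = 2P - 626.
Setting them equal: 11404 - 5P = 2P - 626 → 12030 = 7P, so P = 12030/7 ≈ 1718.5714 and q = 19678/7 ≈ 2811.1429.
New expenditure = 1718.5714 × 2811.1429 = 4831149.80.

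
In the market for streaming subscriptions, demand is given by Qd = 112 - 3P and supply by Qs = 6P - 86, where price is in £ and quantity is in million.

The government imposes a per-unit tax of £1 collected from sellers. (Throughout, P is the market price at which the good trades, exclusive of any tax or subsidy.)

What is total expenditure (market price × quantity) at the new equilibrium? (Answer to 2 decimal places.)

Initially, 112 - 3P = 6P - 86, so 198 = 9P and P = 22, Q = 46.
Since sellers keep the price net of the tax, the effective supply curve becomes Qs = 6P - 92.
Setting them equal: 112 - 3P = 6P - 92 → 204 = 9P, so P = 68/3 ≈ 22.6667 and Q = 44.
New expenditure = 22.6667 × 44 = 997.33.

997.33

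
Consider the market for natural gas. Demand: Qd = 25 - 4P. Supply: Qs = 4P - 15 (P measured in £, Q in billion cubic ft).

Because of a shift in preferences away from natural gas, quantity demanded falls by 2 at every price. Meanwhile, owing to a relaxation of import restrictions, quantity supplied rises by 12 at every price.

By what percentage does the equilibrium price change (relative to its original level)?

-35

Initially, 25 - 4P = 4P - 15, so 40 = 8P and P = 5, Q = 5.
The shock moves the curves to Qd = 23 - 4P and Qs = 4P - 3.
New equilibrium: 23 - 4P = 4P - 3 ⇒ 26 = 8P ⇒ P = 3.25, Q = 10.
%ΔP = (3.25 − 5) / 5 × 100 = -35%.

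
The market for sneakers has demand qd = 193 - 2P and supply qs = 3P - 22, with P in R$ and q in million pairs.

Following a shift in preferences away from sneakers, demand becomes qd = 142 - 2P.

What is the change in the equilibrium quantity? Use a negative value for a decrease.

-30.6

Before the shock: 193 - 2P = 3P - 22 ⇒ 215 = 5P ⇒ P = 43, q = 107.
After the shift, demand is qd = 142 - 2P and supply is qs = 3P - 22.
Clearing the new market: 142 - 2P = 3P - 22, so P = 32.8 and q = 76.4.
Δq = 76.4 − 107 = -30.6.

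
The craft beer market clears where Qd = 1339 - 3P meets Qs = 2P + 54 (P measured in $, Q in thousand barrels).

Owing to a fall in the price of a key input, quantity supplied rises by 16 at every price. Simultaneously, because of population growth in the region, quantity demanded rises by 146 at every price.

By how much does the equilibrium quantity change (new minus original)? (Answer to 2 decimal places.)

+68.00

Before the shock: 1339 - 3P = 2P + 54 ⇒ 1285 = 5P ⇒ P = 257, Q = 568.
With the change applied: demand Qd = 1485 - 3P, supply Qs = 2P + 70.
New equilibrium: 1485 - 3P = 2P + 70 ⇒ 1415 = 5P ⇒ P = 283, Q = 636.
ΔQ = 636 − 568 = +68.00.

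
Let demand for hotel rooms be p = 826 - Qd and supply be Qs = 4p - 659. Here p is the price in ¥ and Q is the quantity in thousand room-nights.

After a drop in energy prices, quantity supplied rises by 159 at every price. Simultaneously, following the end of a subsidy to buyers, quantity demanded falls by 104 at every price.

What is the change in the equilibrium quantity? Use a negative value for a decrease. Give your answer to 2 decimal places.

-51.40

Initially, 826 - p = 4p - 659, so 1485 = 5p and p = 297, Q = 529.
With the change applied: demand Qd = 722 - p, supply Qs = 4p - 500.
Equate the new curves: 722 - p = 4p - 500, giving 1222 = 5p, p = 244.4, Q = 477.6.
ΔQ = 477.6 − 529 = -51.40.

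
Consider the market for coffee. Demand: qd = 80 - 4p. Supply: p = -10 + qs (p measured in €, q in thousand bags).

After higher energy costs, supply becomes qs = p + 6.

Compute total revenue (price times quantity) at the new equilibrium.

Initially, 80 - 4p = p + 10, so 70 = 5p and p = 14, q = 24.
After the shift, demand is qd = 80 - 4p and supply is qs = p + 6.
New equilibrium: 80 - 4p = p + 6 ⇒ 74 = 5p ⇒ p = 14.8, q = 20.8.
New expenditure = 14.8 × 20.8 = 307.84.

307.84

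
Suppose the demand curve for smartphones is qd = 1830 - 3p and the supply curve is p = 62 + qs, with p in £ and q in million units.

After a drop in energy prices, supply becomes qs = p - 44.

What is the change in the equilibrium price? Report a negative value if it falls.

-4.5

Initially, 1830 - 3p = p - 62, so 1892 = 4p and p = 473, q = 411.
The new curves are qd = 1830 - 3p (demand) and qs = p - 44 (supply).
New equilibrium: 1830 - 3p = p - 44 ⇒ 1874 = 4p ⇒ p = 468.5, q = 424.5.
Δp = 468.5 − 473 = -4.5.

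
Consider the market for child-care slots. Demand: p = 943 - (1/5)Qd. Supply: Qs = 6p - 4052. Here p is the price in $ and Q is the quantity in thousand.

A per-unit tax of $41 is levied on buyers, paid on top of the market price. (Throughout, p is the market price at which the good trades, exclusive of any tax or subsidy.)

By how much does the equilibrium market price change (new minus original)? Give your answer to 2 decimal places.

-18.64

Solve the original market: 4715 - 5p = 6p - 4052, hence p = 797 and Q = 730.
Since buyers pay the price plus the tax, the effective demand curve becomes Qd = 4510 - 5p.
Setting them equal: 4510 - 5p = 6p - 4052 → 8562 = 11p, so p = 8562/11 ≈ 778.3636 and Q = 6800/11 ≈ 618.1818.
Δp = 778.3636 − 797 = -18.64.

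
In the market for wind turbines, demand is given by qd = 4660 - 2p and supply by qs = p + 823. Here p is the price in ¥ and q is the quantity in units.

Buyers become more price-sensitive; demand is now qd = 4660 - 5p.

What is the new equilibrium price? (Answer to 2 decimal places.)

Original equilibrium: 4660 - 2p = p + 823 gives 3837 = 3p, so p = 1279 and q = 2102.
After the shift, demand is qd = 4660 - 5p and supply is qs = p + 823.
Clearing the new market: 4660 - 5p = p + 823, so p = 639.5 and q = 1462.5.

639.50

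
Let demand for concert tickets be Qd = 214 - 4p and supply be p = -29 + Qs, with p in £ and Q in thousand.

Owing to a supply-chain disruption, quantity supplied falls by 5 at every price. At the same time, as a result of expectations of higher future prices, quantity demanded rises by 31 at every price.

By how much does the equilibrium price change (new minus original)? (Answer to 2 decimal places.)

Before the shock: 214 - 4p = p + 29 ⇒ 185 = 5p ⇒ p = 37, Q = 66.
After the shift, demand is Qd = 245 - 4p and supply is Qs = p + 24.
Clearing the new market: 245 - 4p = p + 24, so p = 44.2 and Q = 68.2.
Δp = 44.2 − 37 = +7.20.

+7.20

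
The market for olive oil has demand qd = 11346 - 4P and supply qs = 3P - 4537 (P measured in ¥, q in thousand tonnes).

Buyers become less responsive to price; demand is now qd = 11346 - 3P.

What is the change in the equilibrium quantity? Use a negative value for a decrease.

+1134.5

Before the shock: 11346 - 4P = 3P - 4537 ⇒ 15883 = 7P ⇒ P = 2269, q = 2270.
With the change applied: demand qd = 11346 - 3P, supply qs = 3P - 4537.
Setting them equal: 11346 - 3P = 3P - 4537 → 15883 = 6P, so P = 15883/6 ≈ 2647.1667 and q = 3404.5.
Δq = 3404.5 − 2270 = +1134.5.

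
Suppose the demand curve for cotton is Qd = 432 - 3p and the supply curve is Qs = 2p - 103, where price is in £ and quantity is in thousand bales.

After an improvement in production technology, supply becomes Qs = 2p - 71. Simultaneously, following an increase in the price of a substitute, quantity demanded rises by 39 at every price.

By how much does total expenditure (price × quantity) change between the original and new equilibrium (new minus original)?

Before the shock: 432 - 3p = 2p - 103 ⇒ 535 = 5p ⇒ p = 107, Q = 111.
With the change applied: demand Qd = 471 - 3p, supply Qs = 2p - 71.
Clearing the new market: 471 - 3p = 2p - 71, so p = 108.4 and Q = 145.8.
Expenditure moves from 107×111 = 11877 to 108.4×145.8 = 15804.72; change = +3927.72.

+3927.72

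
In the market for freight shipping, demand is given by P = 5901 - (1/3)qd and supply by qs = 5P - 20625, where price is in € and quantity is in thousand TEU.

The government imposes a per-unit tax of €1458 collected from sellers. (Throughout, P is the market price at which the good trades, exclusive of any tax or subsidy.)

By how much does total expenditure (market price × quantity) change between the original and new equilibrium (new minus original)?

-12554063.4375

Initially, 17703 - 3P = 5P - 20625, so 38328 = 8P and P = 4791, q = 3330.
Since sellers keep the price net of the tax, the effective supply curve becomes qs = 5P - 27915.
Setting them equal: 17703 - 3P = 5P - 27915 → 45618 = 8P, so P = 5702.25 and q = 596.25.
Expenditure moves from 4791×3330 = 15954030 to 5702.25×596.25 = 3399966.5625; change = -12554063.4375.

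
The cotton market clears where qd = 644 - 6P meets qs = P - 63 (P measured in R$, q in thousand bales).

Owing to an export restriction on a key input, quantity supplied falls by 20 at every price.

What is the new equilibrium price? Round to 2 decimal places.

Initially, 644 - 6P = P - 63, so 707 = 7P and P = 101, q = 38.
With the change applied: demand qd = 644 - 6P, supply qs = P - 83.
Clearing the new market: 644 - 6P = P - 83, so P = 727/7 ≈ 103.8571 and q = 146/7 ≈ 20.8571.

103.86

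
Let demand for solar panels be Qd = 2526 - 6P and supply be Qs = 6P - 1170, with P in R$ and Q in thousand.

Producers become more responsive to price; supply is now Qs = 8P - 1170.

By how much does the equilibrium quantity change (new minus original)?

+264

Original equilibrium: 2526 - 6P = 6P - 1170 gives 3696 = 12P, so P = 308 and Q = 678.
The new curves are Qd = 2526 - 6P (demand) and Qs = 8P - 1170 (supply).
New equilibrium: 2526 - 6P = 8P - 1170 ⇒ 3696 = 14P ⇒ P = 264, Q = 942.
ΔQ = 942 − 678 = +264.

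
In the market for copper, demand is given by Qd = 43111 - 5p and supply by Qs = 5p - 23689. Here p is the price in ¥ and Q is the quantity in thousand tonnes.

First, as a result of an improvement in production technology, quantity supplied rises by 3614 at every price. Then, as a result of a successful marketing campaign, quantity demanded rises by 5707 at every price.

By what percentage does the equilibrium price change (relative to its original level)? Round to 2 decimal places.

+3.13

Initially, 43111 - 5p = 5p - 23689, so 66800 = 10p and p = 6680, Q = 9711.
The shock moves the curves to Qd = 48818 - 5p and Qs = 5p - 20075.
Clearing the new market: 48818 - 5p = 5p - 20075, so p = 6889.3 and Q = 14371.5.
%Δp = (6889.3 − 6680) / 6680 × 100 = +3.13%.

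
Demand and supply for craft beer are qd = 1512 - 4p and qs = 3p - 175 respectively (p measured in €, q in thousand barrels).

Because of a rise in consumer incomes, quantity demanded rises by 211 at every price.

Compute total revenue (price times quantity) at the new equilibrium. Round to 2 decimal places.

173105.35

Before the shock: 1512 - 4p = 3p - 175 ⇒ 1687 = 7p ⇒ p = 241, q = 548.
After the shift, demand is qd = 1723 - 4p and supply is qs = 3p - 175.
Clearing the new market: 1723 - 4p = 3p - 175, so p = 1898/7 ≈ 271.1429 and q = 4469/7 ≈ 638.4286.
New expenditure = 271.1429 × 638.4286 = 173105.35.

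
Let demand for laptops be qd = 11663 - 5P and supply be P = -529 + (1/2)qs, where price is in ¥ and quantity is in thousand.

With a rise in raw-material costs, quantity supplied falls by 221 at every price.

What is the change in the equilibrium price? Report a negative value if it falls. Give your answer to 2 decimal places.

Solve the original market: 11663 - 5P = 2P + 1058, hence P = 1515 and q = 4088.
The new curves are qd = 11663 - 5P (demand) and qs = 2P + 837 (supply).
Setting them equal: 11663 - 5P = 2P + 837 → 10826 = 7P, so P = 10826/7 ≈ 1546.5714 and q = 27511/7 ≈ 3930.1429.
ΔP = 1546.5714 − 1515 = +31.57.

+31.57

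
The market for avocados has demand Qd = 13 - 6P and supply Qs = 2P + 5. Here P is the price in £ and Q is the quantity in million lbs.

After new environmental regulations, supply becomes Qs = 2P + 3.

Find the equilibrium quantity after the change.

5.5

Original equilibrium: 13 - 6P = 2P + 5 gives 8 = 8P, so P = 1 and Q = 7.
After the shift, demand is Qd = 13 - 6P and supply is Qs = 2P + 3.
Setting them equal: 13 - 6P = 2P + 3 → 10 = 8P, so P = 1.25 and Q = 5.5.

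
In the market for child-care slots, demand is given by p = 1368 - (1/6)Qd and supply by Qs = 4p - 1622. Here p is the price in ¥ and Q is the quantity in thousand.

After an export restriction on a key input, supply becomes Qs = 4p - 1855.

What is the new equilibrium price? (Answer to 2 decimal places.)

Initially, 8208 - 6p = 4p - 1622, so 9830 = 10p and p = 983, Q = 2310.
With the change applied: demand Qd = 8208 - 6p, supply Qs = 4p - 1855.
Setting them equal: 8208 - 6p = 4p - 1855 → 10063 = 10p, so p = 1006.3 and Q = 2170.2.

1006.30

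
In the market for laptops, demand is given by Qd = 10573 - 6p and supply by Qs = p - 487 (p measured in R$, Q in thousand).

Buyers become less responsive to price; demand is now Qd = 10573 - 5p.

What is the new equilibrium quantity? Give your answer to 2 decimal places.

Solve the original market: 10573 - 6p = p - 487, hence p = 1580 and Q = 1093.
With the change applied: demand Qd = 10573 - 5p, supply Qs = p - 487.
New equilibrium: 10573 - 5p = p - 487 ⇒ 11060 = 6p ⇒ p = 5530/3 ≈ 1843.3333, Q = 4069/3 ≈ 1356.3333.

1356.33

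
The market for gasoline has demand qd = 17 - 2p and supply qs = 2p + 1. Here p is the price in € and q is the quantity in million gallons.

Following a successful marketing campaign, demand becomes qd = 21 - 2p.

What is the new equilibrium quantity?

Before the shock: 17 - 2p = 2p + 1 ⇒ 16 = 4p ⇒ p = 4, q = 9.
The shock moves the curves to qd = 21 - 2p and qs = 2p + 1.
Clearing the new market: 21 - 2p = 2p + 1, so p = 5 and q = 11.

11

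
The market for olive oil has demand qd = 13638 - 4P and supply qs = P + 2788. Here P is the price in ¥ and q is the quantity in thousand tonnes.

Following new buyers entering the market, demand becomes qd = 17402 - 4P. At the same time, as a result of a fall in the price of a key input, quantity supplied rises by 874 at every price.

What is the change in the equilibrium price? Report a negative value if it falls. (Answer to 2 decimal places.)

+578.00

Solve the original market: 13638 - 4P = P + 2788, hence P = 2170 and q = 4958.
With the change applied: demand qd = 17402 - 4P, supply qs = P + 3662.
Clearing the new market: 17402 - 4P = P + 3662, so P = 2748 and q = 6410.
ΔP = 2748 − 2170 = +578.00.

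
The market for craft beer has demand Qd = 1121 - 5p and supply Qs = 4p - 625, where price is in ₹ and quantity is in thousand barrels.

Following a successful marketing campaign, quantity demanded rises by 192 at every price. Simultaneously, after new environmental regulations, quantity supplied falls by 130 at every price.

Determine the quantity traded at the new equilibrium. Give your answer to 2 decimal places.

164.11

Before the shock: 1121 - 5p = 4p - 625 ⇒ 1746 = 9p ⇒ p = 194, Q = 151.
The shock moves the curves to Qd = 1313 - 5p and Qs = 4p - 755.
New equilibrium: 1313 - 5p = 4p - 755 ⇒ 2068 = 9p ⇒ p = 2068/9 ≈ 229.7778, Q = 1477/9 ≈ 164.1111.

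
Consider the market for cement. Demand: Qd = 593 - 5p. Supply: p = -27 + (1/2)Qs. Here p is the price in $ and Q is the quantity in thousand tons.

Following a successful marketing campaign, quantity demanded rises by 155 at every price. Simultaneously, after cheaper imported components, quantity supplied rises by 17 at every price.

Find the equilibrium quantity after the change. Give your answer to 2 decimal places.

264.43

Solve the original market: 593 - 5p = 2p + 54, hence p = 77 and Q = 208.
The new curves are Qd = 748 - 5p (demand) and Qs = 2p + 71 (supply).
Setting them equal: 748 - 5p = 2p + 71 → 677 = 7p, so p = 677/7 ≈ 96.7143 and Q = 1851/7 ≈ 264.4286.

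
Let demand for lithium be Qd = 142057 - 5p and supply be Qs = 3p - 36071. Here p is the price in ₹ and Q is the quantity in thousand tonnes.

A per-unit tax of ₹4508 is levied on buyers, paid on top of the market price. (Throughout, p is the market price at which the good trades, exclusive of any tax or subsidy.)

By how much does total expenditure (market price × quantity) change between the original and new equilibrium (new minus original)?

-250961768.75

Original equilibrium: 142057 - 5p = 3p - 36071 gives 178128 = 8p, so p = 22266 and Q = 30727.
Since buyers pay the price plus the tax, the effective demand curve becomes Qd = 119517 - 5p.
Clearing the new market: 119517 - 5p = 3p - 36071, so p = 19448.5 and Q = 22274.5.
Expenditure moves from 22266×30727 = 684167382 to 19448.5×22274.5 = 433205613.25; change = -250961768.75.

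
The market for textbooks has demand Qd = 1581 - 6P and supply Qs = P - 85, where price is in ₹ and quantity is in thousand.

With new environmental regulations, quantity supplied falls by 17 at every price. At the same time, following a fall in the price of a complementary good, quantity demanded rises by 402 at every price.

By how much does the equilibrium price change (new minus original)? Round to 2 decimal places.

Before the shock: 1581 - 6P = P - 85 ⇒ 1666 = 7P ⇒ P = 238, Q = 153.
The shock moves the curves to Qd = 1983 - 6P and Qs = P - 102.
New equilibrium: 1983 - 6P = P - 102 ⇒ 2085 = 7P ⇒ P = 2085/7 ≈ 297.8571, Q = 1371/7 ≈ 195.8571.
ΔP = 297.8571 − 238 = +59.86.

+59.86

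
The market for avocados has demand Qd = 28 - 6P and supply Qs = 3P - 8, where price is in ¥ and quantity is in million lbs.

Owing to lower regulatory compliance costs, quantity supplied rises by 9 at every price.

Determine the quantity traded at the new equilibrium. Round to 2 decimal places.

Before the shock: 28 - 6P = 3P - 8 ⇒ 36 = 9P ⇒ P = 4, Q = 4.
With the change applied: demand Qd = 28 - 6P, supply Qs = 3P + 1.
New equilibrium: 28 - 6P = 3P + 1 ⇒ 27 = 9P ⇒ P = 3, Q = 10.

10.00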